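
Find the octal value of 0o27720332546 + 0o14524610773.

Add column by column in base 8, right to left:
  6+3 = 1 carry 1
  4+7+1 = 4 carry 1
  5+7+1 = 5 carry 1
  2+0+1 = 3
  3+1 = 4
  3+6 = 1 carry 1
  0+4+1 = 5
  2+2 = 4
  7+5 = 4 carry 1
  7+4+1 = 4 carry 1
  2+1+1 = 4

0o44445143541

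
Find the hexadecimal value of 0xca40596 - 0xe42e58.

0xbbfd73e

Subtract column by column in base 16:
  6-8 → e (borrow)
  9-5-1 → 3
  5-e → 7 (borrow)
  0-2-1 → d (borrow)
  4-4-1 → f (borrow)
  a-e-1 → b (borrow)
  c-0-1 → b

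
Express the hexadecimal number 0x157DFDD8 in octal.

Expand each hex digit to 4 bits: 1=0001 5=0101 7=0111 D=1101 F=1111 D=1101 D=1101 8=1000.
Group the bits in threes: 010 101 011 111 011 111 110 111 011 000 → 2537376730.

0o2537376730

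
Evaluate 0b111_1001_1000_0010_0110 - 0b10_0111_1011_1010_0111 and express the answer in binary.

Subtract column by column in base 2:
  0-1 → 1 (borrow)
  1-1-1 → 1 (borrow)
  1-1-1 → 1 (borrow)
  0-0-1 → 1 (borrow)
  0-0-1 → 1 (borrow)
  1-1-1 → 1 (borrow)
  0-0-1 → 1 (borrow)
  0-1-1 → 0 (borrow)
  0-1-1 → 0 (borrow)
  0-1-1 → 0 (borrow)
  0-0-1 → 1 (borrow)
  1-1-1 → 1 (borrow)
  1-1-1 → 1 (borrow)
  0-1-1 → 0 (borrow)
  0-1-1 → 0 (borrow)
  1-0-1 → 0
  1-0 → 1
  1-1 → 0
  1-0 → 1

0b1010001110001111111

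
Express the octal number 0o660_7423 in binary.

Each octal digit is 3 bits: 6=110 6=110 0=000 7=111 4=100 2=010 3=011.

0b110110000111100010011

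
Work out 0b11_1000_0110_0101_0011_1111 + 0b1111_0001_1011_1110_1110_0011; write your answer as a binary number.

0b1001010100010010000100010

Add column by column in base 2, right to left:
  1+1 = 0 carry 1
  1+1+1 = 1 carry 1
  1+0+1 = 0 carry 1
  1+0+1 = 0 carry 1
  1+0+1 = 0 carry 1
  1+1+1 = 1 carry 1
  0+1+1 = 0 carry 1
  0+1+1 = 0 carry 1
  1+0+1 = 0 carry 1
  0+1+1 = 0 carry 1
  1+1+1 = 1 carry 1
  0+1+1 = 0 carry 1
  0+1+1 = 0 carry 1
  1+1+1 = 1 carry 1
  1+0+1 = 0 carry 1
  0+1+1 = 0 carry 1
  0+1+1 = 0 carry 1
  0+0+1 = 1
  0+0 = 0
  1+0 = 1
  1+1 = 0 carry 1
  1+1+1 = 1 carry 1
  0+1+1 = 0 carry 1
  0+1+1 = 0 carry 1
  final carry 1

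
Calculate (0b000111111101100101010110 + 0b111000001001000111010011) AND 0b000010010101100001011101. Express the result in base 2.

0b100100000001001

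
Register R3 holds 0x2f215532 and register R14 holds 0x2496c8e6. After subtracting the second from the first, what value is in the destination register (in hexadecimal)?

Subtract column by column in base 16:
  2-6 → c (borrow)
  3-e-1 → 4 (borrow)
  5-8-1 → c (borrow)
  5-c-1 → 8 (borrow)
  1-6-1 → a (borrow)
  2-9-1 → 8 (borrow)
  f-4-1 → a
  2-2 → 0

0xa8a8c4c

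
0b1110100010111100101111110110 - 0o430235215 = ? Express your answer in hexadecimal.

0xa2a9169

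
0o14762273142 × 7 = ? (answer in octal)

0o132640436256

Multiply each base-8 digit by 7, carrying:
  2×7 = 14 → write 6 carry 1
  4×7+1 = 29 → write 5 carry 3
  1×7+3 = 10 → write 2 carry 1
  3×7+1 = 22 → write 6 carry 2
  7×7+2 = 51 → write 3 carry 6
  2×7+6 = 20 → write 4 carry 2
  2×7+2 = 16 → write 0 carry 2
  6×7+2 = 44 → write 4 carry 5
  7×7+5 = 54 → write 6 carry 6
  4×7+6 = 34 → write 2 carry 4
  1×7+4 = 11 → write 3 carry 1
  remaining carry: 1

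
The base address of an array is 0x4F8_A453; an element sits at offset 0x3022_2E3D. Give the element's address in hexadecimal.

0x351AD290

Add column by column in base 16, right to left:
  3+D = 0 carry 1
  5+3+1 = 9
  4+E = 2 carry 1
  A+2+1 = D
  8+2 = A
  F+2 = 1 carry 1
  4+0+1 = 5
  0+3 = 3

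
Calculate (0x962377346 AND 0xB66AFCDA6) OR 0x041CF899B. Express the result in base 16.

0x962377346 AND 0xB66AFCDA6 = 0x962274106.
Then OR with 0x041CF899B.

0x963EFC99F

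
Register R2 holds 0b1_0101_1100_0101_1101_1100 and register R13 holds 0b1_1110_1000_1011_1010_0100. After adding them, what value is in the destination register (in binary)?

Add column by column in base 2, right to left:
  0+0 = 0
  0+0 = 0
  1+1 = 0 carry 1
  1+0+1 = 0 carry 1
  1+0+1 = 0 carry 1
  0+1+1 = 0 carry 1
  1+0+1 = 0 carry 1
  1+1+1 = 1 carry 1
  1+1+1 = 1 carry 1
  0+1+1 = 0 carry 1
  1+0+1 = 0 carry 1
  0+1+1 = 0 carry 1
  0+0+1 = 1
  0+0 = 0
  1+0 = 1
  1+1 = 0 carry 1
  1+0+1 = 0 carry 1
  0+1+1 = 0 carry 1
  1+1+1 = 1 carry 1
  0+1+1 = 0 carry 1
  1+1+1 = 1 carry 1
  final carry 1

0b1101000101000110000000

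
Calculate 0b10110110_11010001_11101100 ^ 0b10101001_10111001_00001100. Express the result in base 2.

XOR bit by bit (1 where the bits differ):
  101101101101000111101100
^ 101010011011100100001100
= 000111110110100011100000

0b000111110110100011100000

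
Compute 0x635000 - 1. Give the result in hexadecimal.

The trailing 3 digits are 0, so subtracting 1 borrows through: they become F and the next digit up decrements.

0x634FFF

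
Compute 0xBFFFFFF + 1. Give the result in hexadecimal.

0xC000000

The trailing 6 digits are F (max in base 16), so adding 1 cascades: they roll to 0 and the next digit up increments.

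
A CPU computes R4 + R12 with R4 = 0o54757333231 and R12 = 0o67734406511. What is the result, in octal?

0o144713741742

Add column by column in base 8, right to left:
  1+1 = 2
  3+1 = 4
  2+5 = 7
  3+6 = 1 carry 1
  3+0+1 = 4
  3+4 = 7
  7+4 = 3 carry 1
  5+3+1 = 1 carry 1
  7+7+1 = 7 carry 1
  4+7+1 = 4 carry 1
  5+6+1 = 4 carry 1
  final carry 1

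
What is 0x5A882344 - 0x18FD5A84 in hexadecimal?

Subtract column by column in base 16:
  4-4 → 0
  4-8 → C (borrow)
  3-A-1 → 8 (borrow)
  2-5-1 → C (borrow)
  8-D-1 → A (borrow)
  8-F-1 → 8 (borrow)
  A-8-1 → 1
  5-1 → 4

0x418AC8C0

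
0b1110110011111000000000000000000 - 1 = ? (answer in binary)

The trailing 18 digits are 0, so subtracting 1 borrows through: they become 1 and the next digit up decrements.

0b1110110011110111111111111111111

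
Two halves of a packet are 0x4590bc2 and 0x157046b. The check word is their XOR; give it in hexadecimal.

XOR each hex digit independently (no carries):
  4^1=5, 5^5=0, 9^7=e, 0^0=0, b^4=f, c^6=a, 2^b=9

0x50e0fa9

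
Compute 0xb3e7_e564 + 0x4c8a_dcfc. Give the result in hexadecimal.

0x10072c260

Add column by column in base 16, right to left:
  4+c = 0 carry 1
  6+f+1 = 6 carry 1
  5+c+1 = 2 carry 1
  e+d+1 = c carry 1
  7+a+1 = 2 carry 1
  e+8+1 = 7 carry 1
  3+c+1 = 0 carry 1
  b+4+1 = 0 carry 1
  final carry 1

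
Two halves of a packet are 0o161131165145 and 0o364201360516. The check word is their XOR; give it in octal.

XOR each oct digit independently (no carries):
  1^3=2, 6^6=0, 1^4=5, 1^2=3, 3^0=3, 1^1=0, 1^3=2, 6^6=0, 5^0=5, 1^5=4, 4^1=5, 5^6=3

0o205330205453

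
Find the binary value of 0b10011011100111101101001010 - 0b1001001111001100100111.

0b10010010011000100000100011

Subtract column by column in base 2:
  0-1 → 1 (borrow)
  1-1-1 → 1 (borrow)
  0-1-1 → 0 (borrow)
  1-0-1 → 0
  0-0 → 0
  0-1 → 1 (borrow)
  1-0-1 → 0
  0-0 → 0
  1-1 → 0
  1-1 → 0
  0-0 → 0
  1-0 → 1
  1-1 → 0
  1-1 → 0
  1-1 → 0
  0-1 → 1 (borrow)
  0-0-1 → 1 (borrow)
  1-0-1 → 0
  1-1 → 0
  1-0 → 1
  0-0 → 0
  1-1 → 0
  1-0 → 1
  0-0 → 0
  0-0 → 0
  1-0 → 1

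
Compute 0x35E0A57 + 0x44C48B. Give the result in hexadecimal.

Add column by column in base 16, right to left:
  7+B = 2 carry 1
  5+8+1 = E
  A+4 = E
  0+C = C
  E+4 = 2 carry 1
  5+4+1 = A
  3+0 = 3

0x3A2CEE2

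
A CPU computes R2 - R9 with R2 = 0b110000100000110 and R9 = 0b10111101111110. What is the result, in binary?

Subtract column by column in base 2:
  0-0 → 0
  1-1 → 0
  1-1 → 0
  0-1 → 1 (borrow)
  0-1-1 → 0 (borrow)
  0-1-1 → 0 (borrow)
  0-1-1 → 0 (borrow)
  0-0-1 → 1 (borrow)
  1-1-1 → 1 (borrow)
  0-1-1 → 0 (borrow)
  0-1-1 → 0 (borrow)
  0-1-1 → 0 (borrow)
  0-0-1 → 1 (borrow)
  1-1-1 → 1 (borrow)
  1-0-1 → 0

0b11000110001000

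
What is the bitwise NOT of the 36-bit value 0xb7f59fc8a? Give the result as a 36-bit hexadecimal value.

0x480a60375

Each hex digit d becomes f−d:
  b→4, 7→8, f→0, 5→a, 9→6, f→0, c→3, 8→7, a→5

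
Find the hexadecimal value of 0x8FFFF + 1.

0x90000

The trailing 4 digits are F (max in base 16), so adding 1 cascades: they roll to 0 and the next digit up increments.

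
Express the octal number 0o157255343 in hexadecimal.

Each octal digit is 3 bits: 1=001 5=101 7=111 2=010 5=101 5=101 3=011 4=100 3=011.
Group the bits into nibbles: 0001 1011 1101 0101 1010 1110 0011 → 1bd5ae3.

0x1bd5ae3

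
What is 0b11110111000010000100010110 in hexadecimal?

0x3dc2116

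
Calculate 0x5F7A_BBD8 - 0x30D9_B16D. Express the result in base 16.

0x2EA10A6B

Subtract column by column in base 16:
  8-D → B (borrow)
  D-6-1 → 6
  B-1 → A
  B-B → 0
  A-9 → 1
  7-D → A (borrow)
  F-0-1 → E
  5-3 → 2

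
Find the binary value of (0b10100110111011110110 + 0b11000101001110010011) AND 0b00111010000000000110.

Add column by column in base 2, right to left:
  0+1 = 1
  1+1 = 0 carry 1
  1+0+1 = 0 carry 1
  0+0+1 = 1
  1+1 = 0 carry 1
  1+0+1 = 0 carry 1
  1+0+1 = 0 carry 1
  1+1+1 = 1 carry 1
  0+1+1 = 0 carry 1
  1+1+1 = 1 carry 1
  1+0+1 = 0 carry 1
  1+0+1 = 0 carry 1
  0+1+1 = 0 carry 1
  1+0+1 = 0 carry 1
  1+1+1 = 1 carry 1
  0+0+1 = 1
  0+0 = 0
  1+0 = 1
  0+1 = 1
  1+1 = 0 carry 1
  final carry 1
Sum = 0b101101100001010001001; now AND with 0b00111010000000000110:
  101101100001010001001
& 000111010000000000110
= 000101000000000000000

0b101000000000000000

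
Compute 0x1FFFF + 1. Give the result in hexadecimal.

The trailing 4 digits are F (max in base 16), so adding 1 cascades: they roll to 0 and the next digit up increments.

0x20000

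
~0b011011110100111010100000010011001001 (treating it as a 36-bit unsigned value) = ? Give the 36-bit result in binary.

0b100100001011000101011111101100110110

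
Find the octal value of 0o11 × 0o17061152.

0o207672672

Multiply each base-8 digit by 9, carrying:
  2×9 = 18 → write 2 carry 2
  5×9+2 = 47 → write 7 carry 5
  1×9+5 = 14 → write 6 carry 1
  1×9+1 = 10 → write 2 carry 1
  6×9+1 = 55 → write 7 carry 6
  0×9+6 = 6 → write 6
  7×9 = 63 → write 7 carry 7
  1×9+7 = 16 → write 0 carry 2
  remaining carry: 2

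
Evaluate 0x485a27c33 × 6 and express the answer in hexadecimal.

0x1b21cee932

Multiply each base-16 digit by 6, carrying:
  3×6 = 18 → write 2 carry 1
  3×6+1 = 19 → write 3 carry 1
  c×6+1 = 73 → write 9 carry 4
  7×6+4 = 46 → write e carry 2
  2×6+2 = 14 → write e
  a×6 = 60 → write c carry 3
  5×6+3 = 33 → write 1 carry 2
  8×6+2 = 50 → write 2 carry 3
  4×6+3 = 27 → write b carry 1
  remaining carry: 1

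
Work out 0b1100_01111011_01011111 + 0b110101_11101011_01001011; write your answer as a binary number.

Add column by column in base 2, right to left:
  1+1 = 0 carry 1
  1+1+1 = 1 carry 1
  1+0+1 = 0 carry 1
  1+1+1 = 1 carry 1
  1+0+1 = 0 carry 1
  0+0+1 = 1
  1+1 = 0 carry 1
  0+0+1 = 1
  1+1 = 0 carry 1
  1+1+1 = 1 carry 1
  0+0+1 = 1
  1+1 = 0 carry 1
  1+0+1 = 0 carry 1
  1+1+1 = 1 carry 1
  1+1+1 = 1 carry 1
  0+1+1 = 0 carry 1
  0+1+1 = 0 carry 1
  0+0+1 = 1
  1+1 = 0 carry 1
  1+0+1 = 0 carry 1
  0+1+1 = 0 carry 1
  0+1+1 = 0 carry 1
  final carry 1

0b10000100110011010101010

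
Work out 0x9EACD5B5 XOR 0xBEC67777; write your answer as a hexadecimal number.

0x206AA2C2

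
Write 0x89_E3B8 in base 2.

Expand each hex digit to 4 bits: 8=1000 9=1001 E=1110 3=0011 B=1011 8=1000.

0b100010011110001110111000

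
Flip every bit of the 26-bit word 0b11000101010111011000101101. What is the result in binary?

Invert each bit: 11000101010111011000101101 → 00111010101000100111010010.

0b00111010101000100111010010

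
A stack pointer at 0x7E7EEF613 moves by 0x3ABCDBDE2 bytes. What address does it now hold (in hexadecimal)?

Add column by column in base 16, right to left:
  3+2 = 5
  1+E = F
  6+D = 3 carry 1
  F+B+1 = B carry 1
  E+D+1 = C carry 1
  E+C+1 = B carry 1
  7+B+1 = 3 carry 1
  E+A+1 = 9 carry 1
  7+3+1 = B

0xB93BCB3F5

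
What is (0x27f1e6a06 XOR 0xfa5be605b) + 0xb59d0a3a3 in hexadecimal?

0x193470ae00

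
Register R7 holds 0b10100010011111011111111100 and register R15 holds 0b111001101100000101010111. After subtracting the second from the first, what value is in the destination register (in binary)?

Subtract column by column in base 2:
  0-1 → 1 (borrow)
  0-1-1 → 0 (borrow)
  1-1-1 → 1 (borrow)
  1-0-1 → 0
  1-1 → 0
  1-0 → 1
  1-1 → 0
  1-0 → 1
  1-1 → 0
  1-0 → 1
  1-0 → 1
  0-0 → 0
  1-0 → 1
  1-0 → 1
  1-1 → 0
  1-1 → 0
  1-0 → 1
  0-1 → 1 (borrow)
  0-1-1 → 0 (borrow)
  1-0-1 → 0
  0-0 → 0
  0-1 → 1 (borrow)
  0-1-1 → 0 (borrow)
  1-1-1 → 1 (borrow)
  0-0-1 → 1 (borrow)
  1-0-1 → 0

0b1101000110011011010100101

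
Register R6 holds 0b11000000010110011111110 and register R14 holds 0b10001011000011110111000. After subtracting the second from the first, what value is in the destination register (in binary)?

0b110101010010101000110

Subtract column by column in base 2:
  0-0 → 0
  1-0 → 1
  1-0 → 1
  1-1 → 0
  1-1 → 0
  1-1 → 0
  1-0 → 1
  1-1 → 0
  0-1 → 1 (borrow)
  0-1-1 → 0 (borrow)
  1-1-1 → 1 (borrow)
  1-0-1 → 0
  0-0 → 0
  1-0 → 1
  0-0 → 0
  0-1 → 1 (borrow)
  0-1-1 → 0 (borrow)
  0-0-1 → 1 (borrow)
  0-1-1 → 0 (borrow)
  0-0-1 → 1 (borrow)
  0-0-1 → 1 (borrow)
  1-0-1 → 0
  1-1 → 0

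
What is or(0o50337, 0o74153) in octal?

OR each oct digit independently (no carries):
  5|7=7, 0|4=4, 3|1=3, 3|5=7, 7|3=7

0o74377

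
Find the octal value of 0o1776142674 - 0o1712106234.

Subtract column by column in base 8:
  4-4 → 0
  7-3 → 4
  6-2 → 4
  2-6 → 4 (borrow)
  4-0-1 → 3
  1-1 → 0
  6-2 → 4
  7-1 → 6
  7-7 → 0
  1-1 → 0

0o64034440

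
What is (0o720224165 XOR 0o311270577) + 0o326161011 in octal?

First 0o720224165 XOR 0o311270577 = 0o431054412.
Add column by column in base 8, right to left:
  2+1 = 3
  1+1 = 2
  4+0 = 4
  4+1 = 5
  5+6 = 3 carry 1
  0+1+1 = 2
  1+6 = 7
  3+2 = 5
  4+3 = 7

0o757235423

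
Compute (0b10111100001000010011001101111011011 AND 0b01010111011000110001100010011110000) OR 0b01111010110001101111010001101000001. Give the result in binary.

0b1111110111001111111010001111010001

0b10111100001000010011001101111011011 AND 0b01010111011000110001100010011110000 = 0b00010100001000010001000000011010000.
Then OR with 0b01111010110001101111010001101000001.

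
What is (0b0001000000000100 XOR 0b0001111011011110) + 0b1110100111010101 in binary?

First 0b0001000000000100 XOR 0b0001111011011110 = 0b0000111011011010.
Add column by column in base 2, right to left:
  0+1 = 1
  1+0 = 1
  0+1 = 1
  1+0 = 1
  1+1 = 0 carry 1
  0+0+1 = 1
  1+1 = 0 carry 1
  1+1+1 = 1 carry 1
  0+1+1 = 0 carry 1
  1+0+1 = 0 carry 1
  1+0+1 = 0 carry 1
  1+1+1 = 1 carry 1
  0+0+1 = 1
  0+1 = 1
  0+1 = 1
  0+1 = 1

0b1111100010101111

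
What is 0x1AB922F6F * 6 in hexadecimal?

0xA056D1C9A

Multiply each base-16 digit by 6, carrying:
  F×6 = 90 → write A carry 5
  6×6+5 = 41 → write 9 carry 2
  F×6+2 = 92 → write C carry 5
  2×6+5 = 17 → write 1 carry 1
  2×6+1 = 13 → write D
  9×6 = 54 → write 6 carry 3
  B×6+3 = 69 → write 5 carry 4
  A×6+4 = 64 → write 0 carry 4
  1×6+4 = 10 → write A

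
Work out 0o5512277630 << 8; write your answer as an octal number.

8 bits is not a whole number of base-8 digits; in binary: 101101001010010111111110011000 << 8 = 10110100101001011111111001100000000000.

0o2645137714000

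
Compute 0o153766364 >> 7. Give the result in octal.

0o657731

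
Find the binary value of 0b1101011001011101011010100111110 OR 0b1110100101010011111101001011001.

0b1111111101011111111111101111111

OR bit by bit (1 where either bit is 1):
  1101011001011101011010100111110
| 1110100101010011111101001011001
= 1111111101011111111111101111111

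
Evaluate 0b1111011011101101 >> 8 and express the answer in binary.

0b11110110

Right shift by 8: drop the 8 least-significant bits.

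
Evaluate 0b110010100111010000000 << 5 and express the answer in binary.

Left shift by 5: append 5 zero bits.

0b11001010011101000000000000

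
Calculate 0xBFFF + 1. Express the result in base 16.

0xC000

The trailing 3 digits are F (max in base 16), so adding 1 cascades: they roll to 0 and the next digit up increments.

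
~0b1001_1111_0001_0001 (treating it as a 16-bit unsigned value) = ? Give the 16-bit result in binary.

Invert each bit: 1001111100010001 → 0110000011101110.

0b0110000011101110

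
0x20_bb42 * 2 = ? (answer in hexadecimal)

0x417684

Multiply each base-16 digit by 2, carrying:
  2×2 = 4 → write 4
  4×2 = 8 → write 8
  b×2 = 22 → write 6 carry 1
  b×2+1 = 23 → write 7 carry 1
  0×2+1 = 1 → write 1
  2×2 = 4 → write 4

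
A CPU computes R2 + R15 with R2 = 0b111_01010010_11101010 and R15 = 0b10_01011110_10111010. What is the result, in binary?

Add column by column in base 2, right to left:
  0+0 = 0
  1+1 = 0 carry 1
  0+0+1 = 1
  1+1 = 0 carry 1
  0+1+1 = 0 carry 1
  1+1+1 = 1 carry 1
  1+0+1 = 0 carry 1
  1+1+1 = 1 carry 1
  0+0+1 = 1
  1+1 = 0 carry 1
  0+1+1 = 0 carry 1
  0+1+1 = 0 carry 1
  1+1+1 = 1 carry 1
  0+0+1 = 1
  1+1 = 0 carry 1
  0+0+1 = 1
  1+0 = 1
  1+1 = 0 carry 1
  1+0+1 = 0 carry 1
  final carry 1

0b10011011000110100100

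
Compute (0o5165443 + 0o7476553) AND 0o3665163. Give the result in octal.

0o664002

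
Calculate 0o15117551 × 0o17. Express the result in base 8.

0o305253447

Multiply each base-8 digit by 15, carrying:
  1×15 = 15 → write 7 carry 1
  5×15+1 = 76 → write 4 carry 9
  5×15+9 = 84 → write 4 carry 10
  7×15+10 = 115 → write 3 carry 14
  1×15+14 = 29 → write 5 carry 3
  1×15+3 = 18 → write 2 carry 2
  5×15+2 = 77 → write 5 carry 9
  1×15+9 = 24 → write 0 carry 3
  remaining carry: 3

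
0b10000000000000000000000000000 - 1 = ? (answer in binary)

0b1111111111111111111111111111

The trailing 28 digits are 0, so subtracting 1 borrows through: they become 1 and the next digit up decrements.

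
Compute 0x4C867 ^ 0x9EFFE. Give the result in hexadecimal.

XOR each hex digit independently (no carries):
  4^9=D, C^E=2, 8^F=7, 6^F=9, 7^E=9

0xD2799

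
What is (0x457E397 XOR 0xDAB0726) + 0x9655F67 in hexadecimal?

0x13624418

First 0x457E397 XOR 0xDAB0726 = 0x9FCE4B1.
Add column by column in base 16, right to left:
  1+7 = 8
  B+6 = 1 carry 1
  4+F+1 = 4 carry 1
  E+5+1 = 4 carry 1
  C+5+1 = 2 carry 1
  F+6+1 = 6 carry 1
  9+9+1 = 3 carry 1
  final carry 1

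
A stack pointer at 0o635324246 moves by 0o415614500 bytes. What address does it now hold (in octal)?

0o1253140746

Add column by column in base 8, right to left:
  6+0 = 6
  4+0 = 4
  2+5 = 7
  4+4 = 0 carry 1
  2+1+1 = 4
  3+6 = 1 carry 1
  5+5+1 = 3 carry 1
  3+1+1 = 5
  6+4 = 2 carry 1
  final carry 1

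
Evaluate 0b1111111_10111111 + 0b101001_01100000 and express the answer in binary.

0b1010100100011111

Add column by column in base 2, right to left:
  1+0 = 1
  1+0 = 1
  1+0 = 1
  1+0 = 1
  1+0 = 1
  1+1 = 0 carry 1
  0+1+1 = 0 carry 1
  1+0+1 = 0 carry 1
  1+1+1 = 1 carry 1
  1+0+1 = 0 carry 1
  1+0+1 = 0 carry 1
  1+1+1 = 1 carry 1
  1+0+1 = 0 carry 1
  1+1+1 = 1 carry 1
  1+0+1 = 0 carry 1
  final carry 1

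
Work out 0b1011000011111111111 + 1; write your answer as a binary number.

0b1011000100000000000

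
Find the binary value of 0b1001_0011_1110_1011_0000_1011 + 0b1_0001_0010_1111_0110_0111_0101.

Add column by column in base 2, right to left:
  1+1 = 0 carry 1
  1+0+1 = 0 carry 1
  0+1+1 = 0 carry 1
  1+0+1 = 0 carry 1
  0+1+1 = 0 carry 1
  0+1+1 = 0 carry 1
  0+1+1 = 0 carry 1
  0+0+1 = 1
  1+0 = 1
  1+1 = 0 carry 1
  0+1+1 = 0 carry 1
  1+0+1 = 0 carry 1
  0+1+1 = 0 carry 1
  1+1+1 = 1 carry 1
  1+1+1 = 1 carry 1
  1+1+1 = 1 carry 1
  1+0+1 = 0 carry 1
  1+1+1 = 1 carry 1
  0+0+1 = 1
  0+0 = 0
  1+1 = 0 carry 1
  0+0+1 = 1
  0+0 = 0
  1+0 = 1
  0+1 = 1

0b1101001101110000110000000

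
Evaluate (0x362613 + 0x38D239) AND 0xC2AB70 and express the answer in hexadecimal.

0x42A840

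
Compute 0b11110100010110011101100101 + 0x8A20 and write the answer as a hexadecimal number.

0x3D1F185

0b11110100010110011101100101 = 0x3D16765 in hexadecimal.
Add column by column in base 16, right to left:
  5+0 = 5
  6+2 = 8
  7+A = 1 carry 1
  6+8+1 = F
  1+0 = 1
  D+0 = D
  3+0 = 3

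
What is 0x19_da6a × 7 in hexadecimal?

0xb4f8e6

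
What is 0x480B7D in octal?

0o22005575

Expand each hex digit to 4 bits: 4=0100 8=1000 0=0000 B=1011 7=0111 D=1101.
Group the bits in threes: 010 010 000 000 101 101 111 101 → 22005575.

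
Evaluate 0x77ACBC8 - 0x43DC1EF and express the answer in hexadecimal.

0x33D09D9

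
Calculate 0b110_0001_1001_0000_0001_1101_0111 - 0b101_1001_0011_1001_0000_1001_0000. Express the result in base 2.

0b100001010111000101000111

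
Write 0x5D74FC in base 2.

Expand each hex digit to 4 bits: 5=0101 D=1101 7=0111 4=0100 F=1111 C=1100.

0b10111010111010011111100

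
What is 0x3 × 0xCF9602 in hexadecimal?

Multiply each base-16 digit by 3, carrying:
  2×3 = 6 → write 6
  0×3 = 0 → write 0
  6×3 = 18 → write 2 carry 1
  9×3+1 = 28 → write C carry 1
  F×3+1 = 46 → write E carry 2
  C×3+2 = 38 → write 6 carry 2
  remaining carry: 2

0x26EC206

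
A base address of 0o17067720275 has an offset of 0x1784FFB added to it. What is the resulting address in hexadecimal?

0o17067720275 = 0x78DFA0BD in hexadecimal.
Add column by column in base 16, right to left:
  D+B = 8 carry 1
  B+F+1 = B carry 1
  0+F+1 = 0 carry 1
  A+4+1 = F
  F+8 = 7 carry 1
  D+7+1 = 5 carry 1
  8+1+1 = A
  7+0 = 7

0x7A57F0B8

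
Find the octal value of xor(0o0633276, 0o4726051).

0o4115227

XOR each oct digit independently (no carries):
  0^4=4, 6^7=1, 3^2=1, 3^6=5, 2^0=2, 7^5=2, 6^1=7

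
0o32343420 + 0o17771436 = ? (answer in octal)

Add column by column in base 8, right to left:
  0+6 = 6
  2+3 = 5
  4+4 = 0 carry 1
  3+1+1 = 5
  4+7 = 3 carry 1
  3+7+1 = 3 carry 1
  2+7+1 = 2 carry 1
  3+1+1 = 5

0o52335056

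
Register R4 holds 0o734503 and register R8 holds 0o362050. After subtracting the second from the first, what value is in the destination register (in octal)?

0o352433

Subtract column by column in base 8:
  3-0 → 3
  0-5 → 3 (borrow)
  5-0-1 → 4
  4-2 → 2
  3-6 → 5 (borrow)
  7-3-1 → 3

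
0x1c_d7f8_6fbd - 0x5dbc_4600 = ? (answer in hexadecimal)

Subtract column by column in base 16:
  d-0 → d
  b-0 → b
  f-6 → 9
  6-4 → 2
  8-c → c (borrow)
  f-b-1 → 3
  7-d → a (borrow)
  d-5-1 → 7
  c-0 → c
  1-0 → 1

0x1c7a3c29bd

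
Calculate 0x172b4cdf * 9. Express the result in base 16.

0xd085b3d7

Multiply each base-16 digit by 9, carrying:
  f×9 = 135 → write 7 carry 8
  d×9+8 = 125 → write d carry 7
  c×9+7 = 115 → write 3 carry 7
  4×9+7 = 43 → write b carry 2
  b×9+2 = 101 → write 5 carry 6
  2×9+6 = 24 → write 8 carry 1
  7×9+1 = 64 → write 0 carry 4
  1×9+4 = 13 → write d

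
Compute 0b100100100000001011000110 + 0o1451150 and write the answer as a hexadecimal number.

0x98552E

0b100100100000001011000110 = 0x9202C6 in hexadecimal.
0o1451150 = 0x65268 in hexadecimal.
Add column by column in base 16, right to left:
  6+8 = E
  C+6 = 2 carry 1
  2+2+1 = 5
  0+5 = 5
  2+6 = 8
  9+0 = 9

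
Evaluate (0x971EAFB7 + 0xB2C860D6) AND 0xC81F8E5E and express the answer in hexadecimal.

0x4807000C

Add column by column in base 16, right to left:
  7+6 = D
  B+D = 8 carry 1
  F+0+1 = 0 carry 1
  A+6+1 = 1 carry 1
  E+8+1 = 7 carry 1
  1+C+1 = E
  7+2 = 9
  9+B = 4 carry 1
  final carry 1
Sum = 0x149E7108D; now AND with 0xC81F8E5E:
  1&0=0, 4&C=4, 9&8=8, E&1=0, 7&F=7, 1&8=0, 0&E=0, 8&5=0, D&E=C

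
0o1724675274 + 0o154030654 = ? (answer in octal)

Add column by column in base 8, right to left:
  4+4 = 0 carry 1
  7+5+1 = 5 carry 1
  2+6+1 = 1 carry 1
  5+0+1 = 6
  7+3 = 2 carry 1
  6+0+1 = 7
  4+4 = 0 carry 1
  2+5+1 = 0 carry 1
  7+1+1 = 1 carry 1
  1+0+1 = 2

0o2100726150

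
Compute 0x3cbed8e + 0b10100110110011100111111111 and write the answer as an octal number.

0o631623615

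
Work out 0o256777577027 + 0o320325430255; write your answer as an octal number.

0o577325227304

Add column by column in base 8, right to left:
  7+5 = 4 carry 1
  2+5+1 = 0 carry 1
  0+2+1 = 3
  7+0 = 7
  7+3 = 2 carry 1
  5+4+1 = 2 carry 1
  7+5+1 = 5 carry 1
  7+2+1 = 2 carry 1
  7+3+1 = 3 carry 1
  6+0+1 = 7
  5+2 = 7
  2+3 = 5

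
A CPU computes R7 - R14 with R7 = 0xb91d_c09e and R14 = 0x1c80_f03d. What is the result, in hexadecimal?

0x9c9cd061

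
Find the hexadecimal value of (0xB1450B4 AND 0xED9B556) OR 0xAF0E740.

0xB1450B4 AND 0xED9B556 = 0xA101014.
Then OR with 0xAF0E740.

0xAF0F754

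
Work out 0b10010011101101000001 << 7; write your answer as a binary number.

Left shift by 7: append 7 zero bits.

0b100100111011010000010000000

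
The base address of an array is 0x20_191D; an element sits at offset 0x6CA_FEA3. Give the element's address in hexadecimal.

Add column by column in base 16, right to left:
  D+3 = 0 carry 1
  1+A+1 = C
  9+E = 7 carry 1
  1+F+1 = 1 carry 1
  0+A+1 = B
  2+C = E
  0+6 = 6

0x6EB17C0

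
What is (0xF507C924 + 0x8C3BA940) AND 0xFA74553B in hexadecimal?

0x80405020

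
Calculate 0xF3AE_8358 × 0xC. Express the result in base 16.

Multiply each base-16 digit by 12, carrying:
  8×12 = 96 → write 0 carry 6
  5×12+6 = 66 → write 2 carry 4
  3×12+4 = 40 → write 8 carry 2
  8×12+2 = 98 → write 2 carry 6
  E×12+6 = 174 → write E carry 10
  A×12+10 = 130 → write 2 carry 8
  3×12+8 = 44 → write C carry 2
  F×12+2 = 182 → write 6 carry 11
  remaining carry: B

0xB6C2E2820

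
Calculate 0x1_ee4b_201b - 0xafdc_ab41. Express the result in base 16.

Subtract column by column in base 16:
  b-1 → a
  1-4 → d (borrow)
  0-b-1 → 4 (borrow)
  2-a-1 → 7 (borrow)
  b-c-1 → e (borrow)
  4-d-1 → 6 (borrow)
  e-f-1 → e (borrow)
  e-a-1 → 3
  1-0 → 1

0x13e6e74da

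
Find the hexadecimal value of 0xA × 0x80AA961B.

0x506A9DD0E

Multiply each base-16 digit by 10, carrying:
  B×10 = 110 → write E carry 6
  1×10+6 = 16 → write 0 carry 1
  6×10+1 = 61 → write D carry 3
  9×10+3 = 93 → write D carry 5
  A×10+5 = 105 → write 9 carry 6
  A×10+6 = 106 → write A carry 6
  0×10+6 = 6 → write 6
  8×10 = 80 → write 0 carry 5
  remaining carry: 5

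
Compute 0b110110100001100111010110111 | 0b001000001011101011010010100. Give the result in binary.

0b111110101011101111010110111

OR bit by bit (1 where either bit is 1):
  110110100001100111010110111
| 001000001011101011010010100
= 111110101011101111010110111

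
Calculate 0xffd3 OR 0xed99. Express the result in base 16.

OR each hex digit independently (no carries):
  f|e=f, f|d=f, d|9=d, 3|9=b

0xffdb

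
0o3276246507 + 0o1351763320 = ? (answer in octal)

Add column by column in base 8, right to left:
  7+0 = 7
  0+2 = 2
  5+3 = 0 carry 1
  6+3+1 = 2 carry 1
  4+6+1 = 3 carry 1
  2+7+1 = 2 carry 1
  6+1+1 = 0 carry 1
  7+5+1 = 5 carry 1
  2+3+1 = 6
  3+1 = 4

0o4650232027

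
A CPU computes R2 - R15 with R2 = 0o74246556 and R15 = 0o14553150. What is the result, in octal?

0o57473406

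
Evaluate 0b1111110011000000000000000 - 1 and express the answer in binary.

0b1111110010111111111111111

The trailing 15 digits are 0, so subtracting 1 borrows through: they become 1 and the next digit up decrements.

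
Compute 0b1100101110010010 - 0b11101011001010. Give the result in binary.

Subtract column by column in base 2:
  0-0 → 0
  1-1 → 0
  0-0 → 0
  0-1 → 1 (borrow)
  1-0-1 → 0
  0-0 → 0
  0-1 → 1 (borrow)
  1-1-1 → 1 (borrow)
  1-0-1 → 0
  1-1 → 0
  0-0 → 0
  1-1 → 0
  0-1 → 1 (borrow)
  0-1-1 → 0 (borrow)
  1-0-1 → 0
  1-0 → 1

0b1001000011001000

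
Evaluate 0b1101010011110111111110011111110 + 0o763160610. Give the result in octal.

0o16222157206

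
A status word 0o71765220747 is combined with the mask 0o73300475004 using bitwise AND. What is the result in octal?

AND each oct digit independently (no carries):
  7&7=7, 1&3=1, 7&3=3, 6&0=0, 5&0=0, 2&4=0, 2&7=2, 0&5=0, 7&0=0, 4&0=0, 7&4=4

0o71300020004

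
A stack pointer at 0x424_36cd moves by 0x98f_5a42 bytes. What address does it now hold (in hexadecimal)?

Add column by column in base 16, right to left:
  d+2 = f
  c+4 = 0 carry 1
  6+a+1 = 1 carry 1
  3+5+1 = 9
  4+f = 3 carry 1
  2+8+1 = b
  4+9 = d

0xdb3910f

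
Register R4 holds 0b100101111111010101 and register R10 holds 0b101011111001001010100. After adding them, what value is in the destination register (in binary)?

0b110000101001000101001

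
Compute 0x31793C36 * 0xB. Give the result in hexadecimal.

Multiply each base-16 digit by 11, carrying:
  6×11 = 66 → write 2 carry 4
  3×11+4 = 37 → write 5 carry 2
  C×11+2 = 134 → write 6 carry 8
  3×11+8 = 41 → write 9 carry 2
  9×11+2 = 101 → write 5 carry 6
  7×11+6 = 83 → write 3 carry 5
  1×11+5 = 16 → write 0 carry 1
  3×11+1 = 34 → write 2 carry 2
  remaining carry: 2

0x220359652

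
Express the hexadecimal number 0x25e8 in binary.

0b10010111101000

Expand each hex digit to 4 bits: 2=0010 5=0101 e=1110 8=1000.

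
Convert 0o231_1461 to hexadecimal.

Each octal digit is 3 bits: 2=010 3=011 1=001 1=001 4=100 6=110 1=001.
Group the bits into nibbles: 1001 1001 0011 0011 0001 → 99331.

0x99331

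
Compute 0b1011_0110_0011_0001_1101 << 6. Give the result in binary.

0b10110110001100011101000000

Left shift by 6: append 6 zero bits.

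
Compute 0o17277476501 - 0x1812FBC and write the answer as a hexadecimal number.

0o17277476501 = 0x7AFE7D41 in hexadecimal.
Subtract column by column in base 16:
  1-C → 5 (borrow)
  4-B-1 → 8 (borrow)
  D-F-1 → D (borrow)
  7-2-1 → 4
  E-1 → D
  F-8 → 7
  A-1 → 9
  7-0 → 7

0x797D4D85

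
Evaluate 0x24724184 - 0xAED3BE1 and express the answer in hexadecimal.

0x198505A3

Subtract column by column in base 16:
  4-1 → 3
  8-E → A (borrow)
  1-B-1 → 5 (borrow)
  4-3-1 → 0
  2-D → 5 (borrow)
  7-E-1 → 8 (borrow)
  4-A-1 → 9 (borrow)
  2-0-1 → 1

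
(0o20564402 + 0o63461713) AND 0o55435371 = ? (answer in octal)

0o4004311

Add column by column in base 8, right to left:
  2+3 = 5
  0+1 = 1
  4+7 = 3 carry 1
  4+1+1 = 6
  6+6 = 4 carry 1
  5+4+1 = 2 carry 1
  0+3+1 = 4
  2+6 = 0 carry 1
  final carry 1
Sum = 0o104246315; now AND with 0o55435371:
  1&0=0, 0&5=0, 4&5=4, 2&4=0, 4&3=0, 6&5=4, 3&3=3, 1&7=1, 5&1=1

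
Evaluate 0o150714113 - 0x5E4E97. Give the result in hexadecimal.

0o150714113 = 0x1A3984B in hexadecimal.
Subtract column by column in base 16:
  B-7 → 4
  4-9 → B (borrow)
  8-E-1 → 9 (borrow)
  9-4-1 → 4
  3-E → 5 (borrow)
  A-5-1 → 4
  1-0 → 1

0x14549B4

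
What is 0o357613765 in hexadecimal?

0x3BF17F5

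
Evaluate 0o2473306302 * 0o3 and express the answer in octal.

0o7662123106

Multiply each base-8 digit by 3, carrying:
  2×3 = 6 → write 6
  0×3 = 0 → write 0
  3×3 = 9 → write 1 carry 1
  6×3+1 = 19 → write 3 carry 2
  0×3+2 = 2 → write 2
  3×3 = 9 → write 1 carry 1
  3×3+1 = 10 → write 2 carry 1
  7×3+1 = 22 → write 6 carry 2
  4×3+2 = 14 → write 6 carry 1
  2×3+1 = 7 → write 7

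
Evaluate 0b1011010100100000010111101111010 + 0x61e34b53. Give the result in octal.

0b1011010100100000010111101111010 = 0o13244027572 in octal.
0x61e34b53 = 0o14170645523 in octal.
Add column by column in base 8, right to left:
  2+3 = 5
  7+2 = 1 carry 1
  5+5+1 = 3 carry 1
  7+5+1 = 5 carry 1
  2+4+1 = 7
  0+6 = 6
  4+0 = 4
  4+7 = 3 carry 1
  2+1+1 = 4
  3+4 = 7
  1+1 = 2

0o27434675315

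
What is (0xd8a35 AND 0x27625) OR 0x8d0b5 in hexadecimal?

0x8d2b5

0xd8a35 AND 0x27625 = 0x00225.
Then OR with 0x8d0b5.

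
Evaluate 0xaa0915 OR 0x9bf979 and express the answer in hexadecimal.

0xbbf97d

OR each hex digit independently (no carries):
  a|9=b, a|b=b, 0|f=f, 9|9=9, 1|7=7, 5|9=d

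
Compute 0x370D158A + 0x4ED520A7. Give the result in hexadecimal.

Add column by column in base 16, right to left:
  A+7 = 1 carry 1
  8+A+1 = 3 carry 1
  5+0+1 = 6
  1+2 = 3
  D+5 = 2 carry 1
  0+D+1 = E
  7+E = 5 carry 1
  3+4+1 = 8

0x85E23631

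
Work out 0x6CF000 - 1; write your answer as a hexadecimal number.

0x6CEFFF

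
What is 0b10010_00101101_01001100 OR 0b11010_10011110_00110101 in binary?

OR bit by bit (1 where either bit is 1):
  100100010110101001100
| 110101001111000110101
= 110101011111101111101

0b110101011111101111101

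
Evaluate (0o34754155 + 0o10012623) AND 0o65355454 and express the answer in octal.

Add column by column in base 8, right to left:
  5+3 = 0 carry 1
  5+2+1 = 0 carry 1
  1+6+1 = 0 carry 1
  4+2+1 = 7
  5+1 = 6
  7+0 = 7
  4+0 = 4
  3+1 = 4
Sum = 0o44767000; now AND with 0o65355454:
  4&6=4, 4&5=4, 7&3=3, 6&5=4, 7&5=5, 0&4=0, 0&5=0, 0&4=0

0o44345000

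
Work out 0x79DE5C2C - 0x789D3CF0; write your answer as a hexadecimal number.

Subtract column by column in base 16:
  C-0 → C
  2-F → 3 (borrow)
  C-C-1 → F (borrow)
  5-3-1 → 1
  E-D → 1
  D-9 → 4
  9-8 → 1
  7-7 → 0

0x1411F3C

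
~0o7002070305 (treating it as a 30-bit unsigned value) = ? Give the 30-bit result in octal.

0o0775707472

Each oct digit d becomes 7−d:
  7→0, 0→7, 0→7, 2→5, 0→7, 7→0, 0→7, 3→4, 0→7, 5→2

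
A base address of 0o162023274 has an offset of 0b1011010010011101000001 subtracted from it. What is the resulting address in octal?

0b1011010010011101000001 = 0o13223501 in octal.
Subtract column by column in base 8:
  4-1 → 3
  7-0 → 7
  2-5 → 5 (borrow)
  3-3-1 → 7 (borrow)
  2-2-1 → 7 (borrow)
  0-2-1 → 5 (borrow)
  2-3-1 → 6 (borrow)
  6-1-1 → 4
  1-0 → 1

0o146577573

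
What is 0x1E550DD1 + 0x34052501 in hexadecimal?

Add column by column in base 16, right to left:
  1+1 = 2
  D+0 = D
  D+5 = 2 carry 1
  0+2+1 = 3
  5+5 = A
  5+0 = 5
  E+4 = 2 carry 1
  1+3+1 = 5

0x525A32D2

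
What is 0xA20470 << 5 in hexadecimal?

0x14408E00

5 bits is not a whole number of base-16 digits; in binary: 101000100000010001110000 << 5 = 10100010000001000111000000000.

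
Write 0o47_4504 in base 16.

Each octal digit is 3 bits: 4=100 7=111 4=100 5=101 0=000 4=100.
Group the bits into nibbles: 0010 0111 1001 0100 0100 → 27944.

0x27944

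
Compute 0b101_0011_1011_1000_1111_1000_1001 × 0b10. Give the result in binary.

0b1010011101110001111100010010

Multiply each base-2 digit by 2, carrying:
  1×2 = 2 → write 0 carry 1
  0×2+1 = 1 → write 1
  0×2 = 0 → write 0
  1×2 = 2 → write 0 carry 1
  0×2+1 = 1 → write 1
  0×2 = 0 → write 0
  0×2 = 0 → write 0
  1×2 = 2 → write 0 carry 1
  1×2+1 = 3 → write 1 carry 1
  1×2+1 = 3 → write 1 carry 1
  1×2+1 = 3 → write 1 carry 1
  1×2+1 = 3 → write 1 carry 1
  0×2+1 = 1 → write 1
  0×2 = 0 → write 0
  0×2 = 0 → write 0
  1×2 = 2 → write 0 carry 1
  1×2+1 = 3 → write 1 carry 1
  1×2+1 = 3 → write 1 carry 1
  0×2+1 = 1 → write 1
  1×2 = 2 → write 0 carry 1
  1×2+1 = 3 → write 1 carry 1
  1×2+1 = 3 → write 1 carry 1
  0×2+1 = 1 → write 1
  0×2 = 0 → write 0
  1×2 = 2 → write 0 carry 1
  0×2+1 = 1 → write 1
  1×2 = 2 → write 0 carry 1
  remaining carry: 1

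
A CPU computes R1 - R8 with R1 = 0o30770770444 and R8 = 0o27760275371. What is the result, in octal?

Subtract column by column in base 8:
  4-1 → 3
  4-7 → 5 (borrow)
  4-3-1 → 0
  0-5 → 3 (borrow)
  7-7-1 → 7 (borrow)
  7-2-1 → 4
  0-0 → 0
  7-6 → 1
  7-7 → 0
  0-7 → 1 (borrow)
  3-2-1 → 0

0o1010473053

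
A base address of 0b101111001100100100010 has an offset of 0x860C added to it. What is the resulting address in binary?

0b110000001111100101110

0x860C = 0b1000011000001100 in binary.
Add column by column in base 2, right to left:
  0+0 = 0
  1+0 = 1
  0+1 = 1
  0+1 = 1
  0+0 = 0
  1+0 = 1
  0+0 = 0
  0+0 = 0
  1+0 = 1
  0+1 = 1
  0+1 = 1
  1+0 = 1
  1+0 = 1
  0+0 = 0
  0+0 = 0
  1+1 = 0 carry 1
  1+0+1 = 0 carry 1
  1+0+1 = 0 carry 1
  1+0+1 = 0 carry 1
  0+0+1 = 1
  1+0 = 1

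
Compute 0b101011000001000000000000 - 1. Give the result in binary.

0b101011000000111111111111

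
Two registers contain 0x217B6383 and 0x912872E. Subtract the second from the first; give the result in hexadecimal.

Subtract column by column in base 16:
  3-E → 5 (borrow)
  8-2-1 → 5
  3-7 → C (borrow)
  6-8-1 → D (borrow)
  B-2-1 → 8
  7-1 → 6
  1-9 → 8 (borrow)
  2-0-1 → 1

0x1868DC55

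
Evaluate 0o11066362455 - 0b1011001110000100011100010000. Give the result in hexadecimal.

0x3DA19E1D

0o11066362455 = 0x48D9E52D in hexadecimal.
0b1011001110000100011100010000 = 0xB384710 in hexadecimal.
Subtract column by column in base 16:
  D-0 → D
  2-1 → 1
  5-7 → E (borrow)
  E-4-1 → 9
  9-8 → 1
  D-3 → A
  8-B → D (borrow)
  4-0-1 → 3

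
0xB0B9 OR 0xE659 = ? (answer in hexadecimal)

0xF6F9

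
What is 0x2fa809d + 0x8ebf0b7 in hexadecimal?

Add column by column in base 16, right to left:
  d+7 = 4 carry 1
  9+b+1 = 5 carry 1
  0+0+1 = 1
  8+f = 7 carry 1
  a+b+1 = 6 carry 1
  f+e+1 = e carry 1
  2+8+1 = b

0xbe67154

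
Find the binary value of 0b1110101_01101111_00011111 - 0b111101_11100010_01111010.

0b1101111000110010100101

Subtract column by column in base 2:
  1-0 → 1
  1-1 → 0
  1-0 → 1
  1-1 → 0
  1-1 → 0
  0-1 → 1 (borrow)
  0-1-1 → 0 (borrow)
  0-0-1 → 1 (borrow)
  1-0-1 → 0
  1-1 → 0
  1-0 → 1
  1-0 → 1
  0-0 → 0
  1-1 → 0
  1-1 → 0
  0-1 → 1 (borrow)
  1-1-1 → 1 (borrow)
  0-0-1 → 1 (borrow)
  1-1-1 → 1 (borrow)
  0-1-1 → 0 (borrow)
  1-1-1 → 1 (borrow)
  1-1-1 → 1 (borrow)
  1-0-1 → 0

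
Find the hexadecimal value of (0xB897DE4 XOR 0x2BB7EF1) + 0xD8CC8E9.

0x16BECBFE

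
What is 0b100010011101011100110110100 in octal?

0o423534664

Group the bits in threes: 100 010 011 101 011 100 110 110 100 → 423534664.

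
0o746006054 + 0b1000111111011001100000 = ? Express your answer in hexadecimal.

0x7bc028c

0o746006054 = 0x7980c2c in hexadecimal.
0b1000111111011001100000 = 0x23f660 in hexadecimal.
Add column by column in base 16, right to left:
  c+0 = c
  2+6 = 8
  c+6 = 2 carry 1
  0+f+1 = 0 carry 1
  8+3+1 = c
  9+2 = b
  7+0 = 7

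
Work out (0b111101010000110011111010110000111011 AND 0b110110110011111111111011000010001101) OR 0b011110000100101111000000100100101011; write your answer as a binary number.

0b111110010100111111111010100100101011

0b111101010000110011111010110000111011 AND 0b110110110011111111111011000010001101 = 0b110100010000110011111010000000001001.
Then OR with 0b011110000100101111000000100100101011.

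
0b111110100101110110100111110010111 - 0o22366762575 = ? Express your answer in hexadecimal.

0b111110100101110110100111110010111 = 0x1F4BB4F97 in hexadecimal.
0o22366762575 = 0x93DBE57D in hexadecimal.
Subtract column by column in base 16:
  7-D → A (borrow)
  9-7-1 → 1
  F-5 → A
  4-E → 6 (borrow)
  B-B-1 → F (borrow)
  B-D-1 → D (borrow)
  4-3-1 → 0
  F-9 → 6
  1-0 → 1

0x160DF6A1A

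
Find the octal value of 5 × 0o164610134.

Multiply each base-8 digit by 5, carrying:
  4×5 = 20 → write 4 carry 2
  3×5+2 = 17 → write 1 carry 2
  1×5+2 = 7 → write 7
  0×5 = 0 → write 0
  1×5 = 5 → write 5
  6×5 = 30 → write 6 carry 3
  4×5+3 = 23 → write 7 carry 2
  6×5+2 = 32 → write 0 carry 4
  1×5+4 = 9 → write 1 carry 1
  remaining carry: 1

0o1107650714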